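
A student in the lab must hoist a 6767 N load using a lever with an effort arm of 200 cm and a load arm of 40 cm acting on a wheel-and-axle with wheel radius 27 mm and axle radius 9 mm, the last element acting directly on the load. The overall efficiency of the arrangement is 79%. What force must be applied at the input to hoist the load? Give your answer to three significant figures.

Lever MA = effort arm / load arm = 200/40 = 5.
Wheel-and-axle MA = R/r = 27/9 = 3.
Combined ideal MA = 5 × 3 = 15.
Actual MA = 15 × 0.79 = 11.85.
Effort = load / actual MA = 6767 / 11.85 = 571.05 N.

571 N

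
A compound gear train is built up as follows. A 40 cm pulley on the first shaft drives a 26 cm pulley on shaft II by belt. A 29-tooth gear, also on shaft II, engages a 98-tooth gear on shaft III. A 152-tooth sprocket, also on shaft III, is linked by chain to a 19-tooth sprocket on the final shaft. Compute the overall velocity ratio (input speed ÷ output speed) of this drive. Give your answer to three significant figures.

Each stage contributes driven/driver: belt 26/40 = 0.65, gear mesh 98/29 = 3.3793, chain 19/152 = 0.125.
Overall: 0.65 × 3.3793 × 0.125 = 0.27457.

0.275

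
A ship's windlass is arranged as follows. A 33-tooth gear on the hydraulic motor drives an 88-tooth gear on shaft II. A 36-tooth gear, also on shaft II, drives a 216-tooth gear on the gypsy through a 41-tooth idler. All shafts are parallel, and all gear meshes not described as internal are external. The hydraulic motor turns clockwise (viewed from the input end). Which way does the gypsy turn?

the hydraulic motor → shaft II: external mesh, 1 reversal → CCW.
shaft II → the gypsy: driver → idler → driven is 2 external meshes, 2 reversals → CCW.
3 reversals in total — an odd number — so the gypsy turns opposite to the hydraulic motor.

counterclockwise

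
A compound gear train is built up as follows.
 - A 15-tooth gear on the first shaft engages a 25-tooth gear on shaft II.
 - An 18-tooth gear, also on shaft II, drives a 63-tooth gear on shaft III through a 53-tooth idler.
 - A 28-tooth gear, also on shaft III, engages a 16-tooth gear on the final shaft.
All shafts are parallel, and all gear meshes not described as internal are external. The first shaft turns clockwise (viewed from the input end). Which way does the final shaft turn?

clockwise

the first shaft → shaft II: external mesh, 1 reversal → CCW.
shaft II → shaft III: driver → idler → driven is 2 external meshes, 2 reversals → CCW.
shaft III → the final shaft: external mesh, 1 reversal → CW.
4 reversals in total — an even number — so the final shaft turns the same way as the first shaft.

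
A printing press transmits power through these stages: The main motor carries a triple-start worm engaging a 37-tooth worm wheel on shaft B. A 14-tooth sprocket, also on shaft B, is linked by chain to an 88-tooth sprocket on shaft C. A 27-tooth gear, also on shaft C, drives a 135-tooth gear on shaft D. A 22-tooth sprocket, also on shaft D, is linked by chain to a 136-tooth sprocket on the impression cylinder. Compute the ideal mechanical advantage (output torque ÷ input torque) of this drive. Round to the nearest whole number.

Each stage contributes driven/driver: worm 37/3 = 12.333, chain 88/14 = 6.2857, gear mesh 135/27 = 5, chain 136/22 = 6.1818.
Overall: 12.333 × 6.2857 × 5 × 6.1818 = 2396.2.

2396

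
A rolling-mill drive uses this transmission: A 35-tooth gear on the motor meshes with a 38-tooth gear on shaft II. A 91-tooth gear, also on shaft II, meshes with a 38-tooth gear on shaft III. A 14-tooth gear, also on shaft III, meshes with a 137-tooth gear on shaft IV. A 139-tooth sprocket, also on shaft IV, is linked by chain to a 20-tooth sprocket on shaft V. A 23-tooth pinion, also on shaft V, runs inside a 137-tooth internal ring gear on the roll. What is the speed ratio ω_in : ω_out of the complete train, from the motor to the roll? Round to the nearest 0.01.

Each stage contributes driven/driver: gear mesh 38/35 = 1.0857, gear mesh 38/91 = 0.41758, gear mesh 137/14 = 9.7857, chain 20/139 = 0.14388, internal gear 137/23 = 5.9565.
Overall: 1.0857 × 0.41758 × 9.7857 × 0.14388 × 5.9565 = 3.8024.

3.80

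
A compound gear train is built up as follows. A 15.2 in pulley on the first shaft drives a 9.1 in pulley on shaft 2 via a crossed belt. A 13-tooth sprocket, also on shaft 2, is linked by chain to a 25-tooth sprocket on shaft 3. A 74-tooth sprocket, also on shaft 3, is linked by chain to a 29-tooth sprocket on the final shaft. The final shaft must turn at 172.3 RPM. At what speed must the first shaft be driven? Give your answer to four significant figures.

77.74 RPM

Overall ratio R = 0.59868 × 1.9231 × 0.39189 = 0.45119.
Required input speed = output speed × R = 172.3 × 0.45119 = 77.74 RPM.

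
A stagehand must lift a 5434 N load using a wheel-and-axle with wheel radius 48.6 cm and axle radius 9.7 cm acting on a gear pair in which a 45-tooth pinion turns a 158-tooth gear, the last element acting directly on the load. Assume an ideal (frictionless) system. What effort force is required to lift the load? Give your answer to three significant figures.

Wheel-and-axle MA = R/r = 48.6/9.7 = 5.0103.
Gear pair MA = 158/45 = 3.5111.
Combined ideal MA = 5.0103 × 3.5111 = 17.592.
Effort = load / MA = 5434 / 17.592 = 308.89 N.

309 N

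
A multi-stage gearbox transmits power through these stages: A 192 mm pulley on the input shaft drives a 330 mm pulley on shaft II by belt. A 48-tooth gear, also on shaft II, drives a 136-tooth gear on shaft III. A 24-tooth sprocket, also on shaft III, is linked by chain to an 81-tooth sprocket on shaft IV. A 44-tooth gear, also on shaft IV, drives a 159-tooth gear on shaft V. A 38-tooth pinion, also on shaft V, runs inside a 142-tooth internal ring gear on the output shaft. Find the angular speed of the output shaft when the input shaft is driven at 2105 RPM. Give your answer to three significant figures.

9.48 RPM

Belt: ratio = 330/192 = 1.7188, so shaft II turns at 2105 / 1.7188 = 1224.7 RPM.
Gear mesh: ratio = 136/48 = 2.8333, so shaft III turns at 1224.7 / 2.8333 = 432.26 RPM.
Chain: ratio = 81/24 = 3.375, so shaft IV turns at 432.26 / 3.375 = 128.08 RPM.
Gear mesh: ratio = 159/44 = 3.6136, so shaft V turns at 128.08 / 3.6136 = 35.442 RPM.
Internal gear: ratio = 142/38 = 3.7368, so the output shaft turns at 35.442 / 3.7368 = 9.4846 RPM.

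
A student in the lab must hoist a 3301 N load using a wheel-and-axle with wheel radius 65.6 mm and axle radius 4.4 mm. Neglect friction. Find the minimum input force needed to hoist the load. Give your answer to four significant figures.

221.4 N

Wheel-and-axle MA = R/r = 65.6/4.4 = 14.909.
Effort = load / MA = 3301 / 14.909 = 221.41 N.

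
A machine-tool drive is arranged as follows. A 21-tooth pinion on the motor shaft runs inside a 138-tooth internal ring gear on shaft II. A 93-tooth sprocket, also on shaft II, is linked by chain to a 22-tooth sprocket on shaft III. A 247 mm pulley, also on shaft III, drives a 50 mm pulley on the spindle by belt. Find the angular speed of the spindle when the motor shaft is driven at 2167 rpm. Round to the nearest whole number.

6886 rpm

the motor shaft → shaft II (internal gear, 138/21): 2167 ÷ 6.5714 = 329.76 rpm
shaft II → shaft III (chain, 22/93): 329.76 ÷ 0.23656 = 1394 rpm
shaft III → the spindle (belt, 50/247): 1394 ÷ 0.20243 = 6886.3 rpm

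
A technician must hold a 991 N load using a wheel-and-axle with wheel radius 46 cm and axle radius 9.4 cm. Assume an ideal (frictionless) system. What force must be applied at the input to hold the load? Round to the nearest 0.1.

Wheel-and-axle MA = R/r = 46/9.4 = 4.8936.
Effort = load / MA = 991 / 4.8936 = 202.51 N.

202.5 N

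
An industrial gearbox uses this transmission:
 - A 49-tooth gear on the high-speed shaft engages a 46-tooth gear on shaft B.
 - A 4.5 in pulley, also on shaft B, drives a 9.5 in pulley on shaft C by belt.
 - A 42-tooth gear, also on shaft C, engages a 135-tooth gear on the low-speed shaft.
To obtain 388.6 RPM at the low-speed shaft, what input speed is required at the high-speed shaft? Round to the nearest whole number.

Overall ratio R = 0.93878 × 2.1111 × 3.2143 = 6.3703.
Required input speed = output speed × R = 388.6 × 6.3703 = 2475.5 RPM.

2475 RPM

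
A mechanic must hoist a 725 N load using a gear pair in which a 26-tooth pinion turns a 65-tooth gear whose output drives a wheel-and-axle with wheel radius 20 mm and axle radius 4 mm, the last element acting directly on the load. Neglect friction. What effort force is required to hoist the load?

Gear pair MA = 65/26 = 2.5.
Wheel-and-axle MA = R/r = 20/4 = 5.
Combined ideal MA = 2.5 × 5 = 12.5.
Effort = load / MA = 725 / 12.5 = 58 N.

58 N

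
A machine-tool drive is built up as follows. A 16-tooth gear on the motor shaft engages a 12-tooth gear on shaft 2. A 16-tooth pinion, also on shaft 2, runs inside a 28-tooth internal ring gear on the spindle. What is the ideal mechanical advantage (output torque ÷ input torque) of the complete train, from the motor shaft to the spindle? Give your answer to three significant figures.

Each stage contributes driven/driver: gear mesh 12/16 = 0.75, internal gear 28/16 = 1.75.
Overall: 0.75 × 1.75 = 1.3125.

1.31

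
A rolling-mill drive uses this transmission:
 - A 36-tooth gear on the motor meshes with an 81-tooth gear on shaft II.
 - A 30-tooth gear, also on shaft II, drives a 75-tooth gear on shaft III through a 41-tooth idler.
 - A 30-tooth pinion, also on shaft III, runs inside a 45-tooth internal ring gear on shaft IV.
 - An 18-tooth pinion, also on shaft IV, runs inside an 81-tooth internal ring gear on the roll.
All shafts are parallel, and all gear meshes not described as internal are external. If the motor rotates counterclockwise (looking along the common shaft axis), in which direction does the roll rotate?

clockwise

the motor → shaft II: external mesh, 1 reversal → CW.
shaft II → shaft III: driver → idler → driven is 2 external meshes, 2 reversals → CW.
shaft III → shaft IV: internal mesh, same direction → CW.
shaft IV → the roll: internal mesh, same direction → CW.
3 reversals in total — an odd number — so the roll turns opposite to the motor.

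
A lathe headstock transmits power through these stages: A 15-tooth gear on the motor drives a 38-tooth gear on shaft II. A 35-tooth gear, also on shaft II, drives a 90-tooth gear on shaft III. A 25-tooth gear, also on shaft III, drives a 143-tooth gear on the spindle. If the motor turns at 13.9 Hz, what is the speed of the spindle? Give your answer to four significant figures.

0.3730 Hz

the motor → shaft II (gear mesh, 38/15): 13.9 ÷ 2.5333 = 5.4868 Hz
shaft II → shaft III (gear mesh, 90/35): 5.4868 ÷ 2.5714 = 2.1338 Hz
shaft III → the spindle (gear mesh, 143/25): 2.1338 ÷ 5.72 = 0.37304 Hz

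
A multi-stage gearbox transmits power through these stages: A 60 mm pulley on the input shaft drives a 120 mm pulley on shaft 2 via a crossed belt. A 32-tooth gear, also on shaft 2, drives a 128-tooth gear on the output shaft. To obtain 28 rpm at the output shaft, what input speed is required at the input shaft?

224 rpm

Overall ratio R = 2 × 4 = 8.
Required input speed = output speed × R = 28 × 8 = 224 rpm.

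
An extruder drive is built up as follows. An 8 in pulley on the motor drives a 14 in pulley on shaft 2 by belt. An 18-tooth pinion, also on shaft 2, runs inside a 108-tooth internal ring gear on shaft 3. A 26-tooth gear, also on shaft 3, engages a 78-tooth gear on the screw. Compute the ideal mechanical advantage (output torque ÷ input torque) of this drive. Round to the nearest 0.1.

Each stage contributes driven/driver: belt 14/8 = 1.75, internal gear 108/18 = 6, gear mesh 78/26 = 3.
Overall: 1.75 × 6 × 3 = 31.5.

31.5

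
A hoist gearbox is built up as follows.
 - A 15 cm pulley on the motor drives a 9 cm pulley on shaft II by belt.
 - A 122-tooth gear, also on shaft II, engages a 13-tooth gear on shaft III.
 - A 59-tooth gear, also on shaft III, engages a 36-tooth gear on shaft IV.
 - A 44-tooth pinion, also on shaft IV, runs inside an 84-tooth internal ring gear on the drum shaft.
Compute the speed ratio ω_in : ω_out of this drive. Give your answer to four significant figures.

Each stage contributes driven/driver: belt 9/15 = 0.6, gear mesh 13/122 = 0.10656, gear mesh 36/59 = 0.61017, internal gear 84/44 = 1.9091.
Overall: 0.6 × 0.10656 × 0.61017 × 1.9091 = 0.074475.

0.07448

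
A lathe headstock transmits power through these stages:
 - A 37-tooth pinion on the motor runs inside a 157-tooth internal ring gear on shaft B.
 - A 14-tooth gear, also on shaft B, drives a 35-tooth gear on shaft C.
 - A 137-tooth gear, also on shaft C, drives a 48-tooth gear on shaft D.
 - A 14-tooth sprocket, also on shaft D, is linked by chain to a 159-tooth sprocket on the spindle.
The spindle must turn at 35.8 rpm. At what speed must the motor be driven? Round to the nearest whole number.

1511 rpm

Overall ratio R = 4.2432 × 2.5 × 0.35036 × 11.357 = 42.211.
Required input speed = output speed × R = 35.8 × 42.211 = 1511.2 rpm.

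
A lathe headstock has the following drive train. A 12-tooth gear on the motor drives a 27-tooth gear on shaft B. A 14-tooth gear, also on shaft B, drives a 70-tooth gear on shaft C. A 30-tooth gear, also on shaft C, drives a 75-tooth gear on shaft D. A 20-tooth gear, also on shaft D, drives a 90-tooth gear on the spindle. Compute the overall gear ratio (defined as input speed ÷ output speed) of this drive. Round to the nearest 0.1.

Each stage contributes driven/driver: gear mesh 27/12 = 2.25, gear mesh 70/14 = 5, gear mesh 75/30 = 2.5, gear mesh 90/20 = 4.5.
Overall: 2.25 × 5 × 2.5 × 4.5 = 126.56.

126.6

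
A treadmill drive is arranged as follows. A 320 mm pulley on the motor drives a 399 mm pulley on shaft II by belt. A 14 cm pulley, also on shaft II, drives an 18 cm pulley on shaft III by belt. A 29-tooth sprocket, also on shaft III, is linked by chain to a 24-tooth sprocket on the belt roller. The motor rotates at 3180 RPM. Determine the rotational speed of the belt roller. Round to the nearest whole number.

2397 RPM

the motor → shaft II (belt, 399/320): 3180 ÷ 1.2469 = 2550.4 RPM
shaft II → shaft III (belt, 18/14): 2550.4 ÷ 1.2857 = 1983.6 RPM
shaft III → the belt roller (chain, 24/29): 1983.6 ÷ 0.82759 = 2396.9 RPM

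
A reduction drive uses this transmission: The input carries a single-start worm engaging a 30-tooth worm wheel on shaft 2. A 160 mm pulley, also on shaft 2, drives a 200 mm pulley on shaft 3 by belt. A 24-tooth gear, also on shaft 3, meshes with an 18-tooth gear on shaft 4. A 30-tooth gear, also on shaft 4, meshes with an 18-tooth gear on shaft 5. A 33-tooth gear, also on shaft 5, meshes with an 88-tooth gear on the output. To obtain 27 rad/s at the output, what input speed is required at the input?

Overall ratio R = 30 × 1.25 × 0.75 × 0.6 × 2.6667 = 45.
Required input speed = output speed × R = 27 × 45 = 1215 rad/s.

1215 rad/s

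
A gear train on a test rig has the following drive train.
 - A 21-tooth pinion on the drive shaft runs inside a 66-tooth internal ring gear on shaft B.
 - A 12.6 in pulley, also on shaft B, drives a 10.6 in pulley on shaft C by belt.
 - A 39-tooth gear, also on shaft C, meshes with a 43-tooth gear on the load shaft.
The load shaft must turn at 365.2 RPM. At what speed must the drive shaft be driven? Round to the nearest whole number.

Overall ratio R = 3.1429 × 0.84127 × 1.1026 = 2.9152.
Required input speed = output speed × R = 365.2 × 2.9152 = 1064.6 RPM.

1065 RPM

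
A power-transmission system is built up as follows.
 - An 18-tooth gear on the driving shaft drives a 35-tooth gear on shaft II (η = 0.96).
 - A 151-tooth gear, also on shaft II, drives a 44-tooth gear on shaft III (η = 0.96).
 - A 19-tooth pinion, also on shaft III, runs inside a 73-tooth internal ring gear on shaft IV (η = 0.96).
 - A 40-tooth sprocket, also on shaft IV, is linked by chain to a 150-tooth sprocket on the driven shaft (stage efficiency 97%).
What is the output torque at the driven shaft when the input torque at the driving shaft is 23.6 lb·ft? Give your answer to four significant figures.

165.3 lb·ft

gear mesh 35/18 = 1.9444 → τ = 23.6·1.9444·0.96 = 44.053 lb·ft
gear mesh 44/151 = 0.29139 → τ = 44.053·0.29139·0.96 = 12.323 lb·ft
internal gear 73/19 = 3.8421 → τ = 12.323·3.8421·0.96 = 45.453 lb·ft
chain 150/40 = 3.75 → τ = 45.453·3.75·0.97 = 165.34 lb·ft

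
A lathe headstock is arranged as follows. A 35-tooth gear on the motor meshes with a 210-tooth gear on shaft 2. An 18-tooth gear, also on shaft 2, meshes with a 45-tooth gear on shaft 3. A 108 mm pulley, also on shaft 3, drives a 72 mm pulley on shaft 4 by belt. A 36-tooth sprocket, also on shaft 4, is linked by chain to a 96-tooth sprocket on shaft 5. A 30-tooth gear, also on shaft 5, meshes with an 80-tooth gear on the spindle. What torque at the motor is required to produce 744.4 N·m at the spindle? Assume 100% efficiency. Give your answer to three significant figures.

Overall ratio R = 6 × 2.5 × 0.66667 × 2.6667 × 2.6667 = 71.111.
Input torque = output torque / R = 744.4 / 71.111 = 10.468 N·m.

10.5 N·m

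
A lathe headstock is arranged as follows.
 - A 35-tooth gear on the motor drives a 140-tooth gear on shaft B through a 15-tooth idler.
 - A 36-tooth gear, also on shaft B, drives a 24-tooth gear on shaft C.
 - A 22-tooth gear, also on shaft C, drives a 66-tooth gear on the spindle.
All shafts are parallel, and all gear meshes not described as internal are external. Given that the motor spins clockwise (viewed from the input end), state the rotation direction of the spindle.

clockwise

the motor → shaft B: driver → idler → driven is 2 external meshes, 2 reversals → CW.
shaft B → shaft C: external mesh, 1 reversal → CCW.
shaft C → the spindle: external mesh, 1 reversal → CW.
4 reversals in total — an even number — so the spindle turns the same way as the motor.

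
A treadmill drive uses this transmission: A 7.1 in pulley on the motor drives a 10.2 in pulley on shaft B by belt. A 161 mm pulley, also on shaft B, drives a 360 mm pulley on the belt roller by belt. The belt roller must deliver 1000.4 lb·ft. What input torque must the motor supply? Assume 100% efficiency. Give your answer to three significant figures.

311 lb·ft

Overall ratio R = 1.4366 × 2.236 = 3.2123.
Input torque = output torque / R = 1000.4 / 3.2123 = 311.43 lb·ft.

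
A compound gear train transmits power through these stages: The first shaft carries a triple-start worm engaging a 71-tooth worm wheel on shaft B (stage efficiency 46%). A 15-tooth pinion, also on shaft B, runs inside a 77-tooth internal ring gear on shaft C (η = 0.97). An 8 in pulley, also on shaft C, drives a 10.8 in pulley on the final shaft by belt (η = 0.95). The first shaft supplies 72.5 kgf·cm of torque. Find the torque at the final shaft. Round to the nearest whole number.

After the worm (71/3): 72.5 × 23.667 × 0.46 = 789.28 kgf·cm
After the internal gear (77/15): 789.28 × 5.1333 × 0.97 = 3930.1 kgf·cm
After the belt (10.8/8): 3930.1 × 1.35 × 0.95 = 5040.4 kgf·cm

5040 kgf·cm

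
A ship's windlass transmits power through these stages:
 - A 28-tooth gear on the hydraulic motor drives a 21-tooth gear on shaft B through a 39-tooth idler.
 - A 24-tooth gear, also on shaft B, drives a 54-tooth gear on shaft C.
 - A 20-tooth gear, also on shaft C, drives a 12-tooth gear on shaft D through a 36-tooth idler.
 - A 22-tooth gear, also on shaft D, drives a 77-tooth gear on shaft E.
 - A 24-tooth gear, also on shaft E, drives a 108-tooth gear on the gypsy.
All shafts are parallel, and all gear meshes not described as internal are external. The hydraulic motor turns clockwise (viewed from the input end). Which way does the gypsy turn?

the hydraulic motor → shaft B: driver → idler → driven is 2 external meshes, 2 reversals → CW.
shaft B → shaft C: external mesh, 1 reversal → CCW.
shaft C → shaft D: driver → idler → driven is 2 external meshes, 2 reversals → CCW.
shaft D → shaft E: external mesh, 1 reversal → CW.
shaft E → the gypsy: external mesh, 1 reversal → CCW.
7 reversals in total — an odd number — so the gypsy turns opposite to the hydraulic motor.

counterclockwise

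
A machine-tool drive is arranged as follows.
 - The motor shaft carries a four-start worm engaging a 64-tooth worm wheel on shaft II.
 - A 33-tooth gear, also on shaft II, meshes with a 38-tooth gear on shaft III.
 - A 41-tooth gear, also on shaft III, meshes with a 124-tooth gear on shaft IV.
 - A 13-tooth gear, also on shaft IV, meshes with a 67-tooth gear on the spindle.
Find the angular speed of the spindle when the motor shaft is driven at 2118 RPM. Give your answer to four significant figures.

Worm: ratio = 64/4 = 16, so shaft II turns at 2118 / 16 = 132.38 RPM.
Gear mesh: ratio = 38/33 = 1.1515, so shaft III turns at 132.38 / 1.1515 = 114.96 RPM.
Gear mesh: ratio = 124/41 = 3.0244, so shaft IV turns at 114.96 / 3.0244 = 38.01 RPM.
Gear mesh: ratio = 67/13 = 5.1538, so the spindle turns at 38.01 / 5.1538 = 7.3751 RPM.

7.375 RPM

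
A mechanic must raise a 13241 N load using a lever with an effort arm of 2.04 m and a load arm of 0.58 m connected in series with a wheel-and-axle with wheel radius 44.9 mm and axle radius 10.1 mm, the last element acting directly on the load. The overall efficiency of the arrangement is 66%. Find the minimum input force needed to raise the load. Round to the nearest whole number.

Lever MA = effort arm / load arm = 2.04/0.58 = 3.5172.
Wheel-and-axle MA = R/r = 44.9/10.1 = 4.4455.
Combined ideal MA = 3.5172 × 4.4455 = 15.636.
Actual MA = 15.636 × 0.66 = 10.32.
Effort = load / actual MA = 13241 / 10.32 = 1283.1 N.

1283 N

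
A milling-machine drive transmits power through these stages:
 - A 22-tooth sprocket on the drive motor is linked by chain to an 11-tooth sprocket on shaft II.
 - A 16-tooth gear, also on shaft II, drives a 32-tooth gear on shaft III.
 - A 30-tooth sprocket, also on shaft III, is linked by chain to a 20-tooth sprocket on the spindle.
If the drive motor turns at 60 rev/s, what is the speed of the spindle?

90 rev/s

the drive motor → shaft II (chain, 11/22): 60 ÷ 0.5 = 120 rev/s
shaft II → shaft III (gear mesh, 32/16): 120 ÷ 2 = 60 rev/s
shaft III → the spindle (chain, 20/30): 60 ÷ 0.66667 = 90 rev/s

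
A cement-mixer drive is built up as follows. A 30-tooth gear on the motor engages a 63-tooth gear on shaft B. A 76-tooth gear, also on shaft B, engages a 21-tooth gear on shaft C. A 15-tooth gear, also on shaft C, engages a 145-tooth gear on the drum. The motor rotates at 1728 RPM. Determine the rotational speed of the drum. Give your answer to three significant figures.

Gear mesh: ratio = 63/30 = 2.1, so shaft B turns at 1728 / 2.1 = 822.86 RPM.
Gear mesh: ratio = 21/76 = 0.27632, so shaft C turns at 822.86 / 0.27632 = 2978 RPM.
Gear mesh: ratio = 145/15 = 9.6667, so the drum turns at 2978 / 9.6667 = 308.06 RPM.

308 RPM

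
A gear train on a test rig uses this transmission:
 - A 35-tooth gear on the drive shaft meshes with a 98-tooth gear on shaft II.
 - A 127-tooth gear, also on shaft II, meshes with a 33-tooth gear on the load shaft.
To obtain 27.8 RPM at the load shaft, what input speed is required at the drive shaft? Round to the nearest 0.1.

20.2 RPM

Overall ratio R = 2.8 × 0.25984 = 0.72756.
Required input speed = output speed × R = 27.8 × 0.72756 = 20.226 RPM.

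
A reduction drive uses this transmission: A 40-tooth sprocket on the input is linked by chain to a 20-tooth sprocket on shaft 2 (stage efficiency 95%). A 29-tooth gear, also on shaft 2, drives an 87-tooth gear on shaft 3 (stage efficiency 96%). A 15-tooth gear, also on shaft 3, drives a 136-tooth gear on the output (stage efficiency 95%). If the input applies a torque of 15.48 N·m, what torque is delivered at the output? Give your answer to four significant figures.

182.4 N·m

After the chain (20/40): 15.48 × 0.5 × 0.95 = 7.353 N·m
After the gear mesh (87/29): 7.353 × 3 × 0.96 = 21.177 N·m
After the gear mesh (136/15): 21.177 × 9.0667 × 0.95 = 182.4 N·m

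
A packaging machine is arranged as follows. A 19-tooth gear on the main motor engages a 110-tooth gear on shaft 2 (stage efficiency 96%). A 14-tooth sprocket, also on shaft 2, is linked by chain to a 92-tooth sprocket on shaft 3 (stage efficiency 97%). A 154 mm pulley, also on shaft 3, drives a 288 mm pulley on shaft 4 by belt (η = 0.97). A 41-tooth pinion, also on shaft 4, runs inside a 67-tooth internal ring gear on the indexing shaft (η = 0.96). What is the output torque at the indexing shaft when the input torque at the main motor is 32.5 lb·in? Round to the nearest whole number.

3277 lb·in

After the gear mesh (110/19): 32.5 × 5.7895 × 0.96 = 180.63 lb·in
After the chain (92/14): 180.63 × 6.5714 × 0.97 = 1151.4 lb·in
After the belt (288/154): 1151.4 × 1.8701 × 0.97 = 2088.7 lb·in
After the internal gear (67/41): 2088.7 × 1.6341 × 0.96 = 3276.7 lb·in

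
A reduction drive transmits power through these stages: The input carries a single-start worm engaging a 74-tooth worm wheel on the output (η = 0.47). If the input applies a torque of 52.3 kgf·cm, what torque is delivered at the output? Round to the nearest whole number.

Worm: ratio = 74/1 = 74; torque at the output = 52.3 × 74 × 0.47 = 1819 kgf·cm.

1819 kgf·cm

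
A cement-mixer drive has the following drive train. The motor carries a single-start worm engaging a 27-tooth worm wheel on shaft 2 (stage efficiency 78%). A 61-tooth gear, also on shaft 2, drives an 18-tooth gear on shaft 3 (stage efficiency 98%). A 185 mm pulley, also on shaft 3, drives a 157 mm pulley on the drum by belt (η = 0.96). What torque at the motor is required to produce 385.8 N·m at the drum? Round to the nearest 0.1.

Overall ratio R = 27 × 0.29508 × 0.84865 = 6.7614; overall efficiency η = 0.78 × 0.98 × 0.96 = 0.7338.
Input torque = output torque / (R × η) = 385.8 / (6.7614 × 0.7338) = 77.756 N·m.

77.8 N·m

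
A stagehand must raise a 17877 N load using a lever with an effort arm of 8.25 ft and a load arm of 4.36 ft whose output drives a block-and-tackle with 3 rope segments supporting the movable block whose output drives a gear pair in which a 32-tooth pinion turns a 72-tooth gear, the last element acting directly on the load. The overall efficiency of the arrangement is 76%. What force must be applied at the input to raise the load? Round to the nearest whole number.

Lever MA = effort arm / load arm = 8.25/4.36 = 1.8922.
Block-and-tackle MA = number of supporting rope parts = 3.
Gear pair MA = 72/32 = 2.25.
Combined ideal MA = 1.8922 × 3 × 2.25 = 12.772.
Actual MA = 12.772 × 0.76 = 9.707.
Effort = load / actual MA = 17877 / 9.707 = 1841.7 N.

1842 N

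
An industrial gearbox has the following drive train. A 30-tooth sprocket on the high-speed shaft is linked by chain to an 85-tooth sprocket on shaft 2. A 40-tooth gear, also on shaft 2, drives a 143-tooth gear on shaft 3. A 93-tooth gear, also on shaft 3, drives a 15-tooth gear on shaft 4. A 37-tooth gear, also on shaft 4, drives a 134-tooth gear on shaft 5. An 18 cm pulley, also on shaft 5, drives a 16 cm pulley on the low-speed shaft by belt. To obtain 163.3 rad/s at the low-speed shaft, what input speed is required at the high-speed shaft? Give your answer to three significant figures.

859 rad/s

Overall ratio R = 2.8333 × 3.575 × 0.16129 × 3.6216 × 0.88889 = 5.2594.
Required input speed = output speed × R = 163.3 × 5.2594 = 858.85 rad/s.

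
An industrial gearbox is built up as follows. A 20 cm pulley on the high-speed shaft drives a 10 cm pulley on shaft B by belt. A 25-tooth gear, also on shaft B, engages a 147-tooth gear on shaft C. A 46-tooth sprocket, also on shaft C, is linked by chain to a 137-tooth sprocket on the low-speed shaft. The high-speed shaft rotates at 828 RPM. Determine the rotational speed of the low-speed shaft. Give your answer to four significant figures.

Belt: ratio = 10/20 = 0.5, so shaft B turns at 828 / 0.5 = 1656 RPM.
Gear mesh: ratio = 147/25 = 5.88, so shaft C turns at 1656 / 5.88 = 281.63 RPM.
Chain: ratio = 137/46 = 2.9783, so the low-speed shaft turns at 281.63 / 2.9783 = 94.563 RPM.

94.56 RPM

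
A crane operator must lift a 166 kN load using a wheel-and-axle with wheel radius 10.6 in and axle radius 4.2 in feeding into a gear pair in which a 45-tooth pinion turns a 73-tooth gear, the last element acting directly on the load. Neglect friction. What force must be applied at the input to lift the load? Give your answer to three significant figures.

Wheel-and-axle MA = R/r = 10.6/4.2 = 2.5238.
Gear pair MA = 73/45 = 1.6222.
Combined ideal MA = 2.5238 × 1.6222 = 4.0942.
Effort = load / MA = 166 / 4.0942 = 40.545 kN.

40.5 kN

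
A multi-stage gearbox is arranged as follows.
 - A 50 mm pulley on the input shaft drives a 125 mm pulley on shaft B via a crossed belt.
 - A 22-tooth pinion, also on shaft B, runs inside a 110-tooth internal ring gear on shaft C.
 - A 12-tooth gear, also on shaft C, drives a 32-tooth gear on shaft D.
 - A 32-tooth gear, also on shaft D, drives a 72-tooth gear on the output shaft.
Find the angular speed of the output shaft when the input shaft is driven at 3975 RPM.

53 RPM

belt 125/50 = 2.5 → 3975/2.5 = 1590 RPM
internal gear 110/22 = 5 → 1590/5 = 318 RPM
gear mesh 32/12 = 2.6667 → 318/2.6667 = 119.25 RPM
gear mesh 72/32 = 2.25 → 119.25/2.25 = 53 RPM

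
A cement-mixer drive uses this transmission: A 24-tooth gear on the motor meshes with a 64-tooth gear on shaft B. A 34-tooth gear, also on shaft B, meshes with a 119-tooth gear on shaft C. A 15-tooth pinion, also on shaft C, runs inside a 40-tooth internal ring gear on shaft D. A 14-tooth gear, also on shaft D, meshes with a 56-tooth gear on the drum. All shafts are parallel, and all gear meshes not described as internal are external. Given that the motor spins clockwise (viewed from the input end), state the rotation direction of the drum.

the motor → shaft B: external mesh, 1 reversal → CCW.
shaft B → shaft C: external mesh, 1 reversal → CW.
shaft C → shaft D: internal mesh, same direction → CW.
shaft D → the drum: external mesh, 1 reversal → CCW.
3 reversals in total — an odd number — so the drum turns opposite to the motor.

anticlockwise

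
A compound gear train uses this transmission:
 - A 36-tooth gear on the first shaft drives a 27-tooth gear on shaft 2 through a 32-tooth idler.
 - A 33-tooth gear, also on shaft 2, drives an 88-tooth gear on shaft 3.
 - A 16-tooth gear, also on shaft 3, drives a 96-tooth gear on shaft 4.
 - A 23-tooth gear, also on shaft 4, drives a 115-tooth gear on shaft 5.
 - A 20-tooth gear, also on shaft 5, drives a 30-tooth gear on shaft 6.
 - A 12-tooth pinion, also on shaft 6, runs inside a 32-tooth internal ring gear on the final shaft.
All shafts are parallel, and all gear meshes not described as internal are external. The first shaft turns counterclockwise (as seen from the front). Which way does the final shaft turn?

counterclockwise

the first shaft → shaft 2: driver → idler → driven is 2 external meshes, 2 reversals → CCW.
shaft 2 → shaft 3: external mesh, 1 reversal → CW.
shaft 3 → shaft 4: external mesh, 1 reversal → CCW.
shaft 4 → shaft 5: external mesh, 1 reversal → CW.
shaft 5 → shaft 6: external mesh, 1 reversal → CCW.
shaft 6 → the final shaft: internal mesh, same direction → CCW.
6 reversals in total — an even number — so the final shaft turns the same way as the first shaft.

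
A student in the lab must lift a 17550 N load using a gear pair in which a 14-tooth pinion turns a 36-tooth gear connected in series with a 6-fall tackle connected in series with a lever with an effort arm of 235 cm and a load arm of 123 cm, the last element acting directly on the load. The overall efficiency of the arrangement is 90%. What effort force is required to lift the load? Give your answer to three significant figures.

Gear pair MA = 36/14 = 2.5714.
Block-and-tackle MA = number of supporting rope parts = 6.
Lever MA = effort arm / load arm = 235/123 = 1.9106.
Combined ideal MA = 2.5714 × 6 × 1.9106 = 29.477.
Actual MA = 29.477 × 0.90 = 26.53.
Effort = load / actual MA = 17550 / 26.53 = 661.52 N.

662 N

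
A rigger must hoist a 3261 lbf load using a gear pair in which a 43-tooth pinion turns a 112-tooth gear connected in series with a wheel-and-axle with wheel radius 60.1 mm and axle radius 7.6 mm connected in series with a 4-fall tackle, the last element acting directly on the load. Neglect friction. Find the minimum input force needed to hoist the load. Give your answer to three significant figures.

Gear pair MA = 112/43 = 2.6047.
Wheel-and-axle MA = R/r = 60.1/7.6 = 7.9079.
Block-and-tackle MA = number of supporting rope parts = 4.
Combined ideal MA = 2.6047 × 7.9079 × 4 = 82.389.
Effort = load / MA = 3261 / 82.389 = 39.58 lbf.

39.6 lbf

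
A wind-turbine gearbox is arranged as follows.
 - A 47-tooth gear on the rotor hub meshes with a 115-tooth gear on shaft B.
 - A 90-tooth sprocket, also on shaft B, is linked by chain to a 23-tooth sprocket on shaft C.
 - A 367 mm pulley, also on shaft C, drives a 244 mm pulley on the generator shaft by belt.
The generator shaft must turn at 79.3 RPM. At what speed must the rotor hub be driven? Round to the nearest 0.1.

Overall ratio R = 2.4468 × 0.25556 × 0.66485 = 0.41573.
Required input speed = output speed × R = 79.3 × 0.41573 = 32.967 RPM.

33.0 RPM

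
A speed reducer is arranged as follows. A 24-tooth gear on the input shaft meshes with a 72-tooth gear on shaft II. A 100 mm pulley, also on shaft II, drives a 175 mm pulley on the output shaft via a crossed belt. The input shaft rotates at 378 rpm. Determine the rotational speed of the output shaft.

Gear mesh: ratio = 72/24 = 3, so shaft II turns at 378 / 3 = 126 rpm.
Belt: ratio = 175/100 = 1.75, so the output shaft turns at 126 / 1.75 = 72 rpm.

72 rpm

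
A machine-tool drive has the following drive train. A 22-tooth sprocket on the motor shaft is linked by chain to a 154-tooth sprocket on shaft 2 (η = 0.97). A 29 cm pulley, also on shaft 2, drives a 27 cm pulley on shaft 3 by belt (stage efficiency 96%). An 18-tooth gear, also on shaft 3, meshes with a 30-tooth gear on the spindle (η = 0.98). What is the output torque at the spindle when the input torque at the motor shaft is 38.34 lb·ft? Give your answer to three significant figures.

380 lb·ft

Chain: ratio = 154/22 = 7; torque at shaft 2 = 38.34 × 7 × 0.97 = 260.33 lb·ft.
Belt: ratio = 27/29 = 0.93103; torque at shaft 3 = 260.33 × 0.93103 × 0.96 = 232.68 lb·ft.
Gear mesh: ratio = 30/18 = 1.6667; torque at the spindle = 232.68 × 1.6667 × 0.98 = 380.04 lb·ft.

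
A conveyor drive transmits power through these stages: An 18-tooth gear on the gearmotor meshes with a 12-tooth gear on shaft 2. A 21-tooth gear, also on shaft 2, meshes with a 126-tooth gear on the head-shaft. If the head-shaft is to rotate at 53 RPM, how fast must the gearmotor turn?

212 RPM

Overall ratio R = 0.66667 × 6 = 4.
Required input speed = output speed × R = 53 × 4 = 212 RPM.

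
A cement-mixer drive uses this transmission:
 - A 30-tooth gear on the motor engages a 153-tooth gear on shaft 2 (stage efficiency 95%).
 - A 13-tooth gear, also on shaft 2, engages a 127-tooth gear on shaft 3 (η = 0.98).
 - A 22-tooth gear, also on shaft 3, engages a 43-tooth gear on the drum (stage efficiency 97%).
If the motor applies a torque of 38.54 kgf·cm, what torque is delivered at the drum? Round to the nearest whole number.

gear mesh 153/30 = 5.1 → τ = 38.54·5.1·0.95 = 186.73 kgf·cm
gear mesh 127/13 = 9.7692 → τ = 186.73·9.7692·0.98 = 1787.7 kgf·cm
gear mesh 43/22 = 1.9545 → τ = 1787.7·1.9545·0.97 = 3389.3 kgf·cm

3389 kgf·cm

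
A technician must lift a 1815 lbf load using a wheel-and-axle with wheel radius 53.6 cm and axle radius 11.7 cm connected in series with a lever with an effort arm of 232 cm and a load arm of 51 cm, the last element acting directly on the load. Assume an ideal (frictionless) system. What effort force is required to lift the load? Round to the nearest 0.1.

87.1 lbf

Wheel-and-axle MA = R/r = 53.6/11.7 = 4.5812.
Lever MA = effort arm / load arm = 232/51 = 4.549.
Combined ideal MA = 4.5812 × 4.549 = 20.84.
Effort = load / MA = 1815 / 20.84 = 87.092 lbf.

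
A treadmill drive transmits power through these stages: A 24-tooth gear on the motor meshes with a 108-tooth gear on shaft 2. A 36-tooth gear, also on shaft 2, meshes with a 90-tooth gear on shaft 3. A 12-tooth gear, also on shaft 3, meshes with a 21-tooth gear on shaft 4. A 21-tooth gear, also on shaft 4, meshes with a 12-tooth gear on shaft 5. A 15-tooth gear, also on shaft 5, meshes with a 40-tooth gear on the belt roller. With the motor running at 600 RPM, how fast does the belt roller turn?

the motor → shaft 2 (gear mesh, 108/24): 600 ÷ 4.5 = 133.33 RPM
shaft 2 → shaft 3 (gear mesh, 90/36): 133.33 ÷ 2.5 = 53.333 RPM
shaft 3 → shaft 4 (gear mesh, 21/12): 53.333 ÷ 1.75 = 30.476 RPM
shaft 4 → shaft 5 (gear mesh, 12/21): 30.476 ÷ 0.57143 = 53.333 RPM
shaft 5 → the belt roller (gear mesh, 40/15): 53.333 ÷ 2.6667 = 20 RPM

20 RPM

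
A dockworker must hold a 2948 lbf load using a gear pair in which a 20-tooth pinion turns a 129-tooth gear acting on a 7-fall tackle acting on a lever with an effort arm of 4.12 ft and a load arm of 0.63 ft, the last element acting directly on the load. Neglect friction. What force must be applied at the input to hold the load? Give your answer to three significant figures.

9.98 lbf

Gear pair MA = 129/20 = 6.45.
Block-and-tackle MA = number of supporting rope parts = 7.
Lever MA = effort arm / load arm = 4.12/0.63 = 6.5397.
Combined ideal MA = 6.45 × 7 × 6.5397 = 295.27.
Effort = load / MA = 2948 / 295.27 = 9.9842 lbf.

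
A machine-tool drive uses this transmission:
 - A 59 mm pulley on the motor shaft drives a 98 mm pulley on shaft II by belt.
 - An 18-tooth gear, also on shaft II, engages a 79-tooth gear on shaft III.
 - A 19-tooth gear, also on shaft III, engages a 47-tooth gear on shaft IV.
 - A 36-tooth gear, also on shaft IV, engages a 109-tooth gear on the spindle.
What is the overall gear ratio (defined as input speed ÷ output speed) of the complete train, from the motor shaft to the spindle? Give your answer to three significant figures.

54.6

Each stage contributes driven/driver: belt 98/59 = 1.661, gear mesh 79/18 = 4.3889, gear mesh 47/19 = 2.4737, gear mesh 109/36 = 3.0278.
Overall: 1.661 × 4.3889 × 2.4737 × 3.0278 = 54.601.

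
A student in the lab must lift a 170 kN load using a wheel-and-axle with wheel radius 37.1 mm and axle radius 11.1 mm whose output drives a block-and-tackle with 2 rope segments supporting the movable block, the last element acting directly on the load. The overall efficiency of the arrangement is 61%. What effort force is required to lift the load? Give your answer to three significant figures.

Wheel-and-axle MA = R/r = 37.1/11.1 = 3.3423.
Block-and-tackle MA = number of supporting rope parts = 2.
Combined ideal MA = 3.3423 × 2 = 6.6847.
Actual MA = 6.6847 × 0.61 = 4.0777.
Effort = load / actual MA = 170 / 4.0777 = 41.691 kN.

41.7 kN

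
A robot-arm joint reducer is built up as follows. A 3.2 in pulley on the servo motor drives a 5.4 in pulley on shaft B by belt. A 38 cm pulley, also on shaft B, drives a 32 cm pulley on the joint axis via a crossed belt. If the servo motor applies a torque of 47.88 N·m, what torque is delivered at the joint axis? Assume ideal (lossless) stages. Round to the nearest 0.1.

After the belt (5.4/3.2): 47.88 × 1.6875 = 80.797 N·m
After the belt (32/38): 80.797 × 0.84211 = 68.04 N·m

68.0 N·m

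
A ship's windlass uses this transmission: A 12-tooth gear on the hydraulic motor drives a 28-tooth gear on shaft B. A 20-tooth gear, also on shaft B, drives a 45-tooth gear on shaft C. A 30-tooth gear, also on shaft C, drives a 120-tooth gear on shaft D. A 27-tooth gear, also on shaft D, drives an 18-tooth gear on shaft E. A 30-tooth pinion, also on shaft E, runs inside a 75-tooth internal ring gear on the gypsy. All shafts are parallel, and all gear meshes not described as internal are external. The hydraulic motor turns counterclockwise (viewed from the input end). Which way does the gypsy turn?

counterclockwise

the hydraulic motor → shaft B: external mesh, 1 reversal → CW.
shaft B → shaft C: external mesh, 1 reversal → CCW.
shaft C → shaft D: external mesh, 1 reversal → CW.
shaft D → shaft E: external mesh, 1 reversal → CCW.
shaft E → the gypsy: internal mesh, same direction → CCW.
4 reversals in total — an even number — so the gypsy turns the same way as the hydraulic motor.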